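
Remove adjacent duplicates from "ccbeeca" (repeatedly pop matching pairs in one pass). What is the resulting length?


Input: ccbeeca
Stack-based adjacent duplicate removal:
  Read 'c': push. Stack: c
  Read 'c': matches stack top 'c' => pop. Stack: (empty)
  Read 'b': push. Stack: b
  Read 'e': push. Stack: be
  Read 'e': matches stack top 'e' => pop. Stack: b
  Read 'c': push. Stack: bc
  Read 'a': push. Stack: bca
Final stack: "bca" (length 3)

3


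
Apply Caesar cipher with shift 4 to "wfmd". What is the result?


Caesar cipher: shift "wfmd" by 4
  'w' (pos 22) + 4 = pos 0 = 'a'
  'f' (pos 5) + 4 = pos 9 = 'j'
  'm' (pos 12) + 4 = pos 16 = 'q'
  'd' (pos 3) + 4 = pos 7 = 'h'
Result: ajqh

ajqh


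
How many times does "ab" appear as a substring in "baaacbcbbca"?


Searching for "ab" in "baaacbcbbca"
Scanning each position:
  Position 0: "ba" => no
  Position 1: "aa" => no
  Position 2: "aa" => no
  Position 3: "ac" => no
  Position 4: "cb" => no
  Position 5: "bc" => no
  Position 6: "cb" => no
  Position 7: "bb" => no
  Position 8: "bc" => no
  Position 9: "ca" => no
Total occurrences: 0

0


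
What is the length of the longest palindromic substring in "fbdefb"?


Input: "fbdefb"
Checking substrings for palindromes:
  No multi-char palindromic substrings found
Longest palindromic substring: "f" with length 1

1


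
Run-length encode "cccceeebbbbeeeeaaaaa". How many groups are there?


Input: cccceeebbbbeeeeaaaaa
Scanning for consecutive runs:
  Group 1: 'c' x 4 (positions 0-3)
  Group 2: 'e' x 3 (positions 4-6)
  Group 3: 'b' x 4 (positions 7-10)
  Group 4: 'e' x 4 (positions 11-14)
  Group 5: 'a' x 5 (positions 15-19)
Total groups: 5

5


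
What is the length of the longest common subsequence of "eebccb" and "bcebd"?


LCS of "eebccb" and "bcebd"
DP table:
           b    c    e    b    d
      0    0    0    0    0    0
  e   0    0    0    1    1    1
  e   0    0    0    1    1    1
  b   0    1    1    1    2    2
  c   0    1    2    2    2    2
  c   0    1    2    2    2    2
  b   0    1    2    2    3    3
LCS length = dp[6][5] = 3

3


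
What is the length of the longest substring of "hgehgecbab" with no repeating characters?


Input: "hgehgecbab"
Sliding window (track last position of each char):
  Position 0 ('h'): window [0,0] length 1 -- new best
  Position 1 ('g'): window [0,1] length 2 -- new best
  Position 2 ('e'): window [0,2] length 3 -- new best
  Position 3 ('h'): repeat (last at 0), move window start to 1
  Position 3 ('h'): window [1,3] length 3
  Position 4 ('g'): repeat (last at 1), move window start to 2
  Position 4 ('g'): window [2,4] length 3
  Position 5 ('e'): repeat (last at 2), move window start to 3
  Position 5 ('e'): window [3,5] length 3
  Position 6 ('c'): window [3,6] length 4 -- new best
  Position 7 ('b'): window [3,7] length 5 -- new best
  Position 8 ('a'): window [3,8] length 6 -- new best
  Position 9 ('b'): repeat (last at 7), move window start to 8
  Position 9 ('b'): window [8,9] length 2
Longest substring with no repeats: "hgecba" with length 6

6


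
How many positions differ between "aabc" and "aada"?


Comparing "aabc" and "aada" position by position:
  Position 0: 'a' vs 'a' => same
  Position 1: 'a' vs 'a' => same
  Position 2: 'b' vs 'd' => DIFFER
  Position 3: 'c' vs 'a' => DIFFER
Positions that differ: 2

2


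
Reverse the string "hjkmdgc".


Input: hjkmdgc
Reading characters right to left:
  Position 6: 'c'
  Position 5: 'g'
  Position 4: 'd'
  Position 3: 'm'
  Position 2: 'k'
  Position 1: 'j'
  Position 0: 'h'
Reversed: cgdmkjh

cgdmkjh


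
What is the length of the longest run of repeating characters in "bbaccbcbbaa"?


Input: "bbaccbcbbaa"
Scanning for longest run:
  Position 1 ('b'): continues run of 'b', length=2
  Position 2 ('a'): new char, reset run to 1
  Position 3 ('c'): new char, reset run to 1
  Position 4 ('c'): continues run of 'c', length=2
  Position 5 ('b'): new char, reset run to 1
  Position 6 ('c'): new char, reset run to 1
  Position 7 ('b'): new char, reset run to 1
  Position 8 ('b'): continues run of 'b', length=2
  Position 9 ('a'): new char, reset run to 1
  Position 10 ('a'): continues run of 'a', length=2
Longest run: 'b' with length 2

2


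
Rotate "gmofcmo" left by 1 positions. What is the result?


Input: "gmofcmo", rotate left by 1
First 1 characters: "g"
Remaining characters: "mofcmo"
Concatenate remaining + first: "mofcmo" + "g" = "mofcmog"

mofcmog


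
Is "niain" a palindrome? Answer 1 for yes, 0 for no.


Input: niain
Reversed: niain
  Compare pos 0 ('n') with pos 4 ('n'): match
  Compare pos 1 ('i') with pos 3 ('i'): match
Result: palindrome

1


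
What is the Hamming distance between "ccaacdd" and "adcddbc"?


Comparing "ccaacdd" and "adcddbc" position by position:
  Position 0: 'c' vs 'a' => differ
  Position 1: 'c' vs 'd' => differ
  Position 2: 'a' vs 'c' => differ
  Position 3: 'a' vs 'd' => differ
  Position 4: 'c' vs 'd' => differ
  Position 5: 'd' vs 'b' => differ
  Position 6: 'd' vs 'c' => differ
Total differences (Hamming distance): 7

7


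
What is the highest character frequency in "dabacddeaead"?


Input: dabacddeaead
Character counts:
  'a': 4
  'b': 1
  'c': 1
  'd': 4
  'e': 2
Maximum frequency: 4

4


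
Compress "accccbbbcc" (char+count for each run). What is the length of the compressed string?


Input: accccbbbcc
Runs:
  'a' x 1 => "a1"
  'c' x 4 => "c4"
  'b' x 3 => "b3"
  'c' x 2 => "c2"
Compressed: "a1c4b3c2"
Compressed length: 8

8


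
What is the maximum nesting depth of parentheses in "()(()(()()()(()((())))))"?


Input: "()(()(()()()(()((())))))"
Tracking depth:
  Position 0 '(': depth becomes 1
  Position 1 ')': depth becomes 0
  Position 2 '(': depth becomes 1
  Position 3 '(': depth becomes 2
  Position 4 ')': depth becomes 1
  Position 5 '(': depth becomes 2
  Position 6 '(': depth becomes 3
  Position 7 ')': depth becomes 2
  Position 8 '(': depth becomes 3
  Position 9 ')': depth becomes 2
  Position 10 '(': depth becomes 3
  Position 11 ')': depth becomes 2
  Position 12 '(': depth becomes 3
  Position 13 '(': depth becomes 4
  Position 14 ')': depth becomes 3
  Position 15 '(': depth becomes 4
  Position 16 '(': depth becomes 5
  Position 17 '(': depth becomes 6
  Position 18 ')': depth becomes 5
  Position 19 ')': depth becomes 4
  Position 20 ')': depth becomes 3
  Position 21 ')': depth becomes 2
  Position 22 ')': depth becomes 1
  Position 23 ')': depth becomes 0
Maximum depth reached: 6

6


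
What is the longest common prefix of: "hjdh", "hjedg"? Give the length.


Words: hjdh, hjedg
  Position 0: all 'h' => match
  Position 1: all 'j' => match
  Position 2: ('d', 'e') => mismatch, stop
LCP = "hj" (length 2)

2


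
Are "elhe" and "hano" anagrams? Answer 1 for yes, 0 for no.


Strings: "elhe", "hano"
Sorted first:  eehl
Sorted second: ahno
Differ at position 0: 'e' vs 'a' => not anagrams

0


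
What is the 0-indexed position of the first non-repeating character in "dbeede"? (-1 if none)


Input: dbeede
Character frequencies:
  'b': 1
  'd': 2
  'e': 3
Scanning left to right for freq == 1:
  Position 0 ('d'): freq=2, skip
  Position 1 ('b'): unique! => answer = 1

1


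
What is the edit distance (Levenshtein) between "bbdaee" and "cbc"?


Computing edit distance: "bbdaee" -> "cbc"
DP table:
           c    b    c
      0    1    2    3
  b   1    1    1    2
  b   2    2    1    2
  d   3    3    2    2
  a   4    4    3    3
  e   5    5    4    4
  e   6    6    5    5
Edit distance = dp[6][3] = 5

5


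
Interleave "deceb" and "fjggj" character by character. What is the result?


Interleaving "deceb" and "fjggj":
  Position 0: 'd' from first, 'f' from second => "df"
  Position 1: 'e' from first, 'j' from second => "ej"
  Position 2: 'c' from first, 'g' from second => "cg"
  Position 3: 'e' from first, 'g' from second => "eg"
  Position 4: 'b' from first, 'j' from second => "bj"
Result: dfejcgegbj

dfejcgegbj


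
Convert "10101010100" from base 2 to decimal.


Input: "10101010100" in base 2
Positional expansion:
  Digit '1' (value 1) x 2^10 = 1024
  Digit '0' (value 0) x 2^9 = 0
  Digit '1' (value 1) x 2^8 = 256
  Digit '0' (value 0) x 2^7 = 0
  Digit '1' (value 1) x 2^6 = 64
  Digit '0' (value 0) x 2^5 = 0
  Digit '1' (value 1) x 2^4 = 16
  Digit '0' (value 0) x 2^3 = 0
  Digit '1' (value 1) x 2^2 = 4
  Digit '0' (value 0) x 2^1 = 0
  Digit '0' (value 0) x 2^0 = 0
Sum = 1364

1364


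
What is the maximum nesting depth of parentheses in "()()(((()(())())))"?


Input: "()()(((()(())())))"
Tracking depth:
  Position 0 '(': depth becomes 1
  Position 1 ')': depth becomes 0
  Position 2 '(': depth becomes 1
  Position 3 ')': depth becomes 0
  Position 4 '(': depth becomes 1
  Position 5 '(': depth becomes 2
  Position 6 '(': depth becomes 3
  Position 7 '(': depth becomes 4
  Position 8 ')': depth becomes 3
  Position 9 '(': depth becomes 4
  Position 10 '(': depth becomes 5
  Position 11 ')': depth becomes 4
  Position 12 ')': depth becomes 3
  Position 13 '(': depth becomes 4
  Position 14 ')': depth becomes 3
  Position 15 ')': depth becomes 2
  Position 16 ')': depth becomes 1
  Position 17 ')': depth becomes 0
Maximum depth reached: 5

5


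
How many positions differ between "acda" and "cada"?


Comparing "acda" and "cada" position by position:
  Position 0: 'a' vs 'c' => DIFFER
  Position 1: 'c' vs 'a' => DIFFER
  Position 2: 'd' vs 'd' => same
  Position 3: 'a' vs 'a' => same
Positions that differ: 2

2


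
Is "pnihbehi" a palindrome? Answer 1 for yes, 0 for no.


Input: pnihbehi
Reversed: ihebhinp
  Compare pos 0 ('p') with pos 7 ('i'): MISMATCH
  Compare pos 1 ('n') with pos 6 ('h'): MISMATCH
  Compare pos 2 ('i') with pos 5 ('e'): MISMATCH
  Compare pos 3 ('h') with pos 4 ('b'): MISMATCH
Result: not a palindrome

0


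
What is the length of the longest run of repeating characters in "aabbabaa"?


Input: "aabbabaa"
Scanning for longest run:
  Position 1 ('a'): continues run of 'a', length=2
  Position 2 ('b'): new char, reset run to 1
  Position 3 ('b'): continues run of 'b', length=2
  Position 4 ('a'): new char, reset run to 1
  Position 5 ('b'): new char, reset run to 1
  Position 6 ('a'): new char, reset run to 1
  Position 7 ('a'): continues run of 'a', length=2
Longest run: 'a' with length 2

2


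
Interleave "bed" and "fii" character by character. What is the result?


Interleaving "bed" and "fii":
  Position 0: 'b' from first, 'f' from second => "bf"
  Position 1: 'e' from first, 'i' from second => "ei"
  Position 2: 'd' from first, 'i' from second => "di"
Result: bfeidi

bfeidi


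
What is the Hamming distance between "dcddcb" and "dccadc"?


Comparing "dcddcb" and "dccadc" position by position:
  Position 0: 'd' vs 'd' => same
  Position 1: 'c' vs 'c' => same
  Position 2: 'd' vs 'c' => differ
  Position 3: 'd' vs 'a' => differ
  Position 4: 'c' vs 'd' => differ
  Position 5: 'b' vs 'c' => differ
Total differences (Hamming distance): 4

4


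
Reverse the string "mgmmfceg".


Input: mgmmfceg
Reading characters right to left:
  Position 7: 'g'
  Position 6: 'e'
  Position 5: 'c'
  Position 4: 'f'
  Position 3: 'm'
  Position 2: 'm'
  Position 1: 'g'
  Position 0: 'm'
Reversed: gecfmmgm

gecfmmgm


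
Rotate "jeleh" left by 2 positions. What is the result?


Input: "jeleh", rotate left by 2
First 2 characters: "je"
Remaining characters: "leh"
Concatenate remaining + first: "leh" + "je" = "lehje"

lehje


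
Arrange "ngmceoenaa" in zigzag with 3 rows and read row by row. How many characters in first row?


Zigzag "ngmceoenaa" into 3 rows:
Placing characters:
  'n' => row 0
  'g' => row 1
  'm' => row 2
  'c' => row 1
  'e' => row 0
  'o' => row 1
  'e' => row 2
  'n' => row 1
  'a' => row 0
  'a' => row 1
Rows:
  Row 0: "nea"
  Row 1: "gcona"
  Row 2: "me"
First row length: 3

3


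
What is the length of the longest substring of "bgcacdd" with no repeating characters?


Input: "bgcacdd"
Sliding window (track last position of each char):
  Position 0 ('b'): window [0,0] length 1 -- new best
  Position 1 ('g'): window [0,1] length 2 -- new best
  Position 2 ('c'): window [0,2] length 3 -- new best
  Position 3 ('a'): window [0,3] length 4 -- new best
  Position 4 ('c'): repeat (last at 2), move window start to 3
  Position 4 ('c'): window [3,4] length 2
  Position 5 ('d'): window [3,5] length 3
  Position 6 ('d'): repeat (last at 5), move window start to 6
  Position 6 ('d'): window [6,6] length 1
Longest substring with no repeats: "bgca" with length 4

4


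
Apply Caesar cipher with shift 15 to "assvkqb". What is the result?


Caesar cipher: shift "assvkqb" by 15
  'a' (pos 0) + 15 = pos 15 = 'p'
  's' (pos 18) + 15 = pos 7 = 'h'
  's' (pos 18) + 15 = pos 7 = 'h'
  'v' (pos 21) + 15 = pos 10 = 'k'
  'k' (pos 10) + 15 = pos 25 = 'z'
  'q' (pos 16) + 15 = pos 5 = 'f'
  'b' (pos 1) + 15 = pos 16 = 'q'
Result: phhkzfq

phhkzfq


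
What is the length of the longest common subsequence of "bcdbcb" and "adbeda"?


LCS of "bcdbcb" and "adbeda"
DP table:
           a    d    b    e    d    a
      0    0    0    0    0    0    0
  b   0    0    0    1    1    1    1
  c   0    0    0    1    1    1    1
  d   0    0    1    1    1    2    2
  b   0    0    1    2    2    2    2
  c   0    0    1    2    2    2    2
  b   0    0    1    2    2    2    2
LCS length = dp[6][6] = 2

2


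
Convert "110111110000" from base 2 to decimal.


Input: "110111110000" in base 2
Positional expansion:
  Digit '1' (value 1) x 2^11 = 2048
  Digit '1' (value 1) x 2^10 = 1024
  Digit '0' (value 0) x 2^9 = 0
  Digit '1' (value 1) x 2^8 = 256
  Digit '1' (value 1) x 2^7 = 128
  Digit '1' (value 1) x 2^6 = 64
  Digit '1' (value 1) x 2^5 = 32
  Digit '1' (value 1) x 2^4 = 16
  Digit '0' (value 0) x 2^3 = 0
  Digit '0' (value 0) x 2^2 = 0
  Digit '0' (value 0) x 2^1 = 0
  Digit '0' (value 0) x 2^0 = 0
Sum = 3568

3568


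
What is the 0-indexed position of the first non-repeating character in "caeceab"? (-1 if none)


Input: caeceab
Character frequencies:
  'a': 2
  'b': 1
  'c': 2
  'e': 2
Scanning left to right for freq == 1:
  Position 0 ('c'): freq=2, skip
  Position 1 ('a'): freq=2, skip
  Position 2 ('e'): freq=2, skip
  Position 3 ('c'): freq=2, skip
  Position 4 ('e'): freq=2, skip
  Position 5 ('a'): freq=2, skip
  Position 6 ('b'): unique! => answer = 6

6


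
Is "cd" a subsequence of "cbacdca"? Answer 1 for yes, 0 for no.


Check if "cd" is a subsequence of "cbacdca"
Greedy scan:
  Position 0 ('c'): matches sub[0] = 'c'
  Position 1 ('b'): no match needed
  Position 2 ('a'): no match needed
  Position 3 ('c'): no match needed
  Position 4 ('d'): matches sub[1] = 'd'
  Position 5 ('c'): no match needed
  Position 6 ('a'): no match needed
All 2 characters matched => is a subsequence

1


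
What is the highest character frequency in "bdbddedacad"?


Input: bdbddedacad
Character counts:
  'a': 2
  'b': 2
  'c': 1
  'd': 5
  'e': 1
Maximum frequency: 5

5


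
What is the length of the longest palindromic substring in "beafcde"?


Input: "beafcde"
Checking substrings for palindromes:
  No multi-char palindromic substrings found
Longest palindromic substring: "b" with length 1

1


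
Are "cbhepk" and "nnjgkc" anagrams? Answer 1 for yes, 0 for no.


Strings: "cbhepk", "nnjgkc"
Sorted first:  bcehkp
Sorted second: cgjknn
Differ at position 0: 'b' vs 'c' => not anagrams

0


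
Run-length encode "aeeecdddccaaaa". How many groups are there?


Input: aeeecdddccaaaa
Scanning for consecutive runs:
  Group 1: 'a' x 1 (positions 0-0)
  Group 2: 'e' x 3 (positions 1-3)
  Group 3: 'c' x 1 (positions 4-4)
  Group 4: 'd' x 3 (positions 5-7)
  Group 5: 'c' x 2 (positions 8-9)
  Group 6: 'a' x 4 (positions 10-13)
Total groups: 6

6


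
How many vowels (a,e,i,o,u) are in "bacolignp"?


Input: bacolignp
Checking each character:
  'b' at position 0: consonant
  'a' at position 1: vowel (running total: 1)
  'c' at position 2: consonant
  'o' at position 3: vowel (running total: 2)
  'l' at position 4: consonant
  'i' at position 5: vowel (running total: 3)
  'g' at position 6: consonant
  'n' at position 7: consonant
  'p' at position 8: consonant
Total vowels: 3

3


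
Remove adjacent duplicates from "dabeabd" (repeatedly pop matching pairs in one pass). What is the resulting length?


Input: dabeabd
Stack-based adjacent duplicate removal:
  Read 'd': push. Stack: d
  Read 'a': push. Stack: da
  Read 'b': push. Stack: dab
  Read 'e': push. Stack: dabe
  Read 'a': push. Stack: dabea
  Read 'b': push. Stack: dabeab
  Read 'd': push. Stack: dabeabd
Final stack: "dabeabd" (length 7)

7


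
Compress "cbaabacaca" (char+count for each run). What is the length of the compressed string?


Input: cbaabacaca
Runs:
  'c' x 1 => "c1"
  'b' x 1 => "b1"
  'a' x 2 => "a2"
  'b' x 1 => "b1"
  'a' x 1 => "a1"
  'c' x 1 => "c1"
  'a' x 1 => "a1"
  'c' x 1 => "c1"
  'a' x 1 => "a1"
Compressed: "c1b1a2b1a1c1a1c1a1"
Compressed length: 18

18


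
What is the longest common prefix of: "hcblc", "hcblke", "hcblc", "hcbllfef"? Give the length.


Words: hcblc, hcblke, hcblc, hcbllfef
  Position 0: all 'h' => match
  Position 1: all 'c' => match
  Position 2: all 'b' => match
  Position 3: all 'l' => match
  Position 4: ('c', 'k', 'c', 'l') => mismatch, stop
LCP = "hcbl" (length 4)

4


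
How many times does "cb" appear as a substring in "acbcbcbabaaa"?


Searching for "cb" in "acbcbcbabaaa"
Scanning each position:
  Position 0: "ac" => no
  Position 1: "cb" => MATCH
  Position 2: "bc" => no
  Position 3: "cb" => MATCH
  Position 4: "bc" => no
  Position 5: "cb" => MATCH
  Position 6: "ba" => no
  Position 7: "ab" => no
  Position 8: "ba" => no
  Position 9: "aa" => no
  Position 10: "aa" => no
Total occurrences: 3

3


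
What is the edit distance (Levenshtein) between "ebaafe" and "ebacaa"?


Computing edit distance: "ebaafe" -> "ebacaa"
DP table:
           e    b    a    c    a    a
      0    1    2    3    4    5    6
  e   1    0    1    2    3    4    5
  b   2    1    0    1    2    3    4
  a   3    2    1    0    1    2    3
  a   4    3    2    1    1    1    2
  f   5    4    3    2    2    2    2
  e   6    5    4    3    3    3    3
Edit distance = dp[6][6] = 3

3


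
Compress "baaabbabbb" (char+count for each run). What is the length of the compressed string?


Input: baaabbabbb
Runs:
  'b' x 1 => "b1"
  'a' x 3 => "a3"
  'b' x 2 => "b2"
  'a' x 1 => "a1"
  'b' x 3 => "b3"
Compressed: "b1a3b2a1b3"
Compressed length: 10

10


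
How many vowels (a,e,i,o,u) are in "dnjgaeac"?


Input: dnjgaeac
Checking each character:
  'd' at position 0: consonant
  'n' at position 1: consonant
  'j' at position 2: consonant
  'g' at position 3: consonant
  'a' at position 4: vowel (running total: 1)
  'e' at position 5: vowel (running total: 2)
  'a' at position 6: vowel (running total: 3)
  'c' at position 7: consonant
Total vowels: 3

3


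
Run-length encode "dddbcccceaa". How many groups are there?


Input: dddbcccceaa
Scanning for consecutive runs:
  Group 1: 'd' x 3 (positions 0-2)
  Group 2: 'b' x 1 (positions 3-3)
  Group 3: 'c' x 4 (positions 4-7)
  Group 4: 'e' x 1 (positions 8-8)
  Group 5: 'a' x 2 (positions 9-10)
Total groups: 5

5


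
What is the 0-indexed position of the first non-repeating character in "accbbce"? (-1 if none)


Input: accbbce
Character frequencies:
  'a': 1
  'b': 2
  'c': 3
  'e': 1
Scanning left to right for freq == 1:
  Position 0 ('a'): unique! => answer = 0

0


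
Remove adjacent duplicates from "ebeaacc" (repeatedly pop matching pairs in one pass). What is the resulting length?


Input: ebeaacc
Stack-based adjacent duplicate removal:
  Read 'e': push. Stack: e
  Read 'b': push. Stack: eb
  Read 'e': push. Stack: ebe
  Read 'a': push. Stack: ebea
  Read 'a': matches stack top 'a' => pop. Stack: ebe
  Read 'c': push. Stack: ebec
  Read 'c': matches stack top 'c' => pop. Stack: ebe
Final stack: "ebe" (length 3)

3


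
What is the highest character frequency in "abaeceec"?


Input: abaeceec
Character counts:
  'a': 2
  'b': 1
  'c': 2
  'e': 3
Maximum frequency: 3

3


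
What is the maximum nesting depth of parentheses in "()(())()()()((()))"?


Input: "()(())()()()((()))"
Tracking depth:
  Position 0 '(': depth becomes 1
  Position 1 ')': depth becomes 0
  Position 2 '(': depth becomes 1
  Position 3 '(': depth becomes 2
  Position 4 ')': depth becomes 1
  Position 5 ')': depth becomes 0
  Position 6 '(': depth becomes 1
  Position 7 ')': depth becomes 0
  Position 8 '(': depth becomes 1
  Position 9 ')': depth becomes 0
  Position 10 '(': depth becomes 1
  Position 11 ')': depth becomes 0
  Position 12 '(': depth becomes 1
  Position 13 '(': depth becomes 2
  Position 14 '(': depth becomes 3
  Position 15 ')': depth becomes 2
  Position 16 ')': depth becomes 1
  Position 17 ')': depth becomes 0
Maximum depth reached: 3

3


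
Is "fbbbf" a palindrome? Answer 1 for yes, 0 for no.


Input: fbbbf
Reversed: fbbbf
  Compare pos 0 ('f') with pos 4 ('f'): match
  Compare pos 1 ('b') with pos 3 ('b'): match
Result: palindrome

1


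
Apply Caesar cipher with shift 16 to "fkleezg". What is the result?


Caesar cipher: shift "fkleezg" by 16
  'f' (pos 5) + 16 = pos 21 = 'v'
  'k' (pos 10) + 16 = pos 0 = 'a'
  'l' (pos 11) + 16 = pos 1 = 'b'
  'e' (pos 4) + 16 = pos 20 = 'u'
  'e' (pos 4) + 16 = pos 20 = 'u'
  'z' (pos 25) + 16 = pos 15 = 'p'
  'g' (pos 6) + 16 = pos 22 = 'w'
Result: vabuupw

vabuupw


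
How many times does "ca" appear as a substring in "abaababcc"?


Searching for "ca" in "abaababcc"
Scanning each position:
  Position 0: "ab" => no
  Position 1: "ba" => no
  Position 2: "aa" => no
  Position 3: "ab" => no
  Position 4: "ba" => no
  Position 5: "ab" => no
  Position 6: "bc" => no
  Position 7: "cc" => no
Total occurrences: 0

0


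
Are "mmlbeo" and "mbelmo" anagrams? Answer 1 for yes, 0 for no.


Strings: "mmlbeo", "mbelmo"
Sorted first:  belmmo
Sorted second: belmmo
Sorted forms match => anagrams

1


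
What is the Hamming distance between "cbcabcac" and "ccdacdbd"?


Comparing "cbcabcac" and "ccdacdbd" position by position:
  Position 0: 'c' vs 'c' => same
  Position 1: 'b' vs 'c' => differ
  Position 2: 'c' vs 'd' => differ
  Position 3: 'a' vs 'a' => same
  Position 4: 'b' vs 'c' => differ
  Position 5: 'c' vs 'd' => differ
  Position 6: 'a' vs 'b' => differ
  Position 7: 'c' vs 'd' => differ
Total differences (Hamming distance): 6

6


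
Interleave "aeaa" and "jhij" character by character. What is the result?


Interleaving "aeaa" and "jhij":
  Position 0: 'a' from first, 'j' from second => "aj"
  Position 1: 'e' from first, 'h' from second => "eh"
  Position 2: 'a' from first, 'i' from second => "ai"
  Position 3: 'a' from first, 'j' from second => "aj"
Result: ajehaiaj

ajehaiaj


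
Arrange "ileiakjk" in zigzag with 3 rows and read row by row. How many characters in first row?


Zigzag "ileiakjk" into 3 rows:
Placing characters:
  'i' => row 0
  'l' => row 1
  'e' => row 2
  'i' => row 1
  'a' => row 0
  'k' => row 1
  'j' => row 2
  'k' => row 1
Rows:
  Row 0: "ia"
  Row 1: "likk"
  Row 2: "ej"
First row length: 2

2


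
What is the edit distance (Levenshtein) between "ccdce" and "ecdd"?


Computing edit distance: "ccdce" -> "ecdd"
DP table:
           e    c    d    d
      0    1    2    3    4
  c   1    1    1    2    3
  c   2    2    1    2    3
  d   3    3    2    1    2
  c   4    4    3    2    2
  e   5    4    4    3    3
Edit distance = dp[5][4] = 3

3


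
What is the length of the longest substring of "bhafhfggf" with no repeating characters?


Input: "bhafhfggf"
Sliding window (track last position of each char):
  Position 0 ('b'): window [0,0] length 1 -- new best
  Position 1 ('h'): window [0,1] length 2 -- new best
  Position 2 ('a'): window [0,2] length 3 -- new best
  Position 3 ('f'): window [0,3] length 4 -- new best
  Position 4 ('h'): repeat (last at 1), move window start to 2
  Position 4 ('h'): window [2,4] length 3
  Position 5 ('f'): repeat (last at 3), move window start to 4
  Position 5 ('f'): window [4,5] length 2
  Position 6 ('g'): window [4,6] length 3
  Position 7 ('g'): repeat (last at 6), move window start to 7
  Position 7 ('g'): window [7,7] length 1
  Position 8 ('f'): window [7,8] length 2
Longest substring with no repeats: "bhaf" with length 4

4


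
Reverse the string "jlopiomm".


Input: jlopiomm
Reading characters right to left:
  Position 7: 'm'
  Position 6: 'm'
  Position 5: 'o'
  Position 4: 'i'
  Position 3: 'p'
  Position 2: 'o'
  Position 1: 'l'
  Position 0: 'j'
Reversed: mmoipolj

mmoipolj


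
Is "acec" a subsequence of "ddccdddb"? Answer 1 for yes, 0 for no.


Check if "acec" is a subsequence of "ddccdddb"
Greedy scan:
  Position 0 ('d'): no match needed
  Position 1 ('d'): no match needed
  Position 2 ('c'): no match needed
  Position 3 ('c'): no match needed
  Position 4 ('d'): no match needed
  Position 5 ('d'): no match needed
  Position 6 ('d'): no match needed
  Position 7 ('b'): no match needed
Only matched 0/4 characters => not a subsequence

0


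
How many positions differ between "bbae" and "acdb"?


Comparing "bbae" and "acdb" position by position:
  Position 0: 'b' vs 'a' => DIFFER
  Position 1: 'b' vs 'c' => DIFFER
  Position 2: 'a' vs 'd' => DIFFER
  Position 3: 'e' vs 'b' => DIFFER
Positions that differ: 4

4


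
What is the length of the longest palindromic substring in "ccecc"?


Input: "ccecc"
Checking substrings for palindromes:
  [0:5] "ccecc" (len 5) => palindrome
  [1:4] "cec" (len 3) => palindrome
  [0:2] "cc" (len 2) => palindrome
  [3:5] "cc" (len 2) => palindrome
Longest palindromic substring: "ccecc" with length 5

5


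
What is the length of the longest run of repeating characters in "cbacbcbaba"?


Input: "cbacbcbaba"
Scanning for longest run:
  Position 1 ('b'): new char, reset run to 1
  Position 2 ('a'): new char, reset run to 1
  Position 3 ('c'): new char, reset run to 1
  Position 4 ('b'): new char, reset run to 1
  Position 5 ('c'): new char, reset run to 1
  Position 6 ('b'): new char, reset run to 1
  Position 7 ('a'): new char, reset run to 1
  Position 8 ('b'): new char, reset run to 1
  Position 9 ('a'): new char, reset run to 1
Longest run: 'c' with length 1

1


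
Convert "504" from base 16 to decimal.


Input: "504" in base 16
Positional expansion:
  Digit '5' (value 5) x 16^2 = 1280
  Digit '0' (value 0) x 16^1 = 0
  Digit '4' (value 4) x 16^0 = 4
Sum = 1284

1284


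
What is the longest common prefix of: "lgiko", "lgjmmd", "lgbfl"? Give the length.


Words: lgiko, lgjmmd, lgbfl
  Position 0: all 'l' => match
  Position 1: all 'g' => match
  Position 2: ('i', 'j', 'b') => mismatch, stop
LCP = "lg" (length 2)

2


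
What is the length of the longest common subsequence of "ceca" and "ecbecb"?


LCS of "ceca" and "ecbecb"
DP table:
           e    c    b    e    c    b
      0    0    0    0    0    0    0
  c   0    0    1    1    1    1    1
  e   0    1    1    1    2    2    2
  c   0    1    2    2    2    3    3
  a   0    1    2    2    2    3    3
LCS length = dp[4][6] = 3

3


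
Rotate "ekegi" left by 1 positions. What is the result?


Input: "ekegi", rotate left by 1
First 1 characters: "e"
Remaining characters: "kegi"
Concatenate remaining + first: "kegi" + "e" = "kegie"

kegie


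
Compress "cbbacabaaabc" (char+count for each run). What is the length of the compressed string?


Input: cbbacabaaabc
Runs:
  'c' x 1 => "c1"
  'b' x 2 => "b2"
  'a' x 1 => "a1"
  'c' x 1 => "c1"
  'a' x 1 => "a1"
  'b' x 1 => "b1"
  'a' x 3 => "a3"
  'b' x 1 => "b1"
  'c' x 1 => "c1"
Compressed: "c1b2a1c1a1b1a3b1c1"
Compressed length: 18

18


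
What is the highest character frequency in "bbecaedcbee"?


Input: bbecaedcbee
Character counts:
  'a': 1
  'b': 3
  'c': 2
  'd': 1
  'e': 4
Maximum frequency: 4

4


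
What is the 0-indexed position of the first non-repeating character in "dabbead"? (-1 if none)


Input: dabbead
Character frequencies:
  'a': 2
  'b': 2
  'd': 2
  'e': 1
Scanning left to right for freq == 1:
  Position 0 ('d'): freq=2, skip
  Position 1 ('a'): freq=2, skip
  Position 2 ('b'): freq=2, skip
  Position 3 ('b'): freq=2, skip
  Position 4 ('e'): unique! => answer = 4

4


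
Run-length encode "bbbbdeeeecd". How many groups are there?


Input: bbbbdeeeecd
Scanning for consecutive runs:
  Group 1: 'b' x 4 (positions 0-3)
  Group 2: 'd' x 1 (positions 4-4)
  Group 3: 'e' x 4 (positions 5-8)
  Group 4: 'c' x 1 (positions 9-9)
  Group 5: 'd' x 1 (positions 10-10)
Total groups: 5

5


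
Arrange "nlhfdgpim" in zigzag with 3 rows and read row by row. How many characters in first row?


Zigzag "nlhfdgpim" into 3 rows:
Placing characters:
  'n' => row 0
  'l' => row 1
  'h' => row 2
  'f' => row 1
  'd' => row 0
  'g' => row 1
  'p' => row 2
  'i' => row 1
  'm' => row 0
Rows:
  Row 0: "ndm"
  Row 1: "lfgi"
  Row 2: "hp"
First row length: 3

3


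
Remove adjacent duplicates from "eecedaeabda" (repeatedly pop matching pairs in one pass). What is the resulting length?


Input: eecedaeabda
Stack-based adjacent duplicate removal:
  Read 'e': push. Stack: e
  Read 'e': matches stack top 'e' => pop. Stack: (empty)
  Read 'c': push. Stack: c
  Read 'e': push. Stack: ce
  Read 'd': push. Stack: ced
  Read 'a': push. Stack: ceda
  Read 'e': push. Stack: cedae
  Read 'a': push. Stack: cedaea
  Read 'b': push. Stack: cedaeab
  Read 'd': push. Stack: cedaeabd
  Read 'a': push. Stack: cedaeabda
Final stack: "cedaeabda" (length 9)

9


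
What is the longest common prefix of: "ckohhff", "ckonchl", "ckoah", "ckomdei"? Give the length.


Words: ckohhff, ckonchl, ckoah, ckomdei
  Position 0: all 'c' => match
  Position 1: all 'k' => match
  Position 2: all 'o' => match
  Position 3: ('h', 'n', 'a', 'm') => mismatch, stop
LCP = "cko" (length 3)

3


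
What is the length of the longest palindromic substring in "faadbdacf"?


Input: "faadbdacf"
Checking substrings for palindromes:
  [2:7] "adbda" (len 5) => palindrome
  [3:6] "dbd" (len 3) => palindrome
  [1:3] "aa" (len 2) => palindrome
Longest palindromic substring: "adbda" with length 5

5


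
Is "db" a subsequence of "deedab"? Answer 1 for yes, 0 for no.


Check if "db" is a subsequence of "deedab"
Greedy scan:
  Position 0 ('d'): matches sub[0] = 'd'
  Position 1 ('e'): no match needed
  Position 2 ('e'): no match needed
  Position 3 ('d'): no match needed
  Position 4 ('a'): no match needed
  Position 5 ('b'): matches sub[1] = 'b'
All 2 characters matched => is a subsequence

1


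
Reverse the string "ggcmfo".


Input: ggcmfo
Reading characters right to left:
  Position 5: 'o'
  Position 4: 'f'
  Position 3: 'm'
  Position 2: 'c'
  Position 1: 'g'
  Position 0: 'g'
Reversed: ofmcgg

ofmcgg


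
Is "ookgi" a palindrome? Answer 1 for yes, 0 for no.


Input: ookgi
Reversed: igkoo
  Compare pos 0 ('o') with pos 4 ('i'): MISMATCH
  Compare pos 1 ('o') with pos 3 ('g'): MISMATCH
Result: not a palindrome

0


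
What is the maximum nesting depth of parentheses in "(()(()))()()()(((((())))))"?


Input: "(()(()))()()()(((((())))))"
Tracking depth:
  Position 0 '(': depth becomes 1
  Position 1 '(': depth becomes 2
  Position 2 ')': depth becomes 1
  Position 3 '(': depth becomes 2
  Position 4 '(': depth becomes 3
  Position 5 ')': depth becomes 2
  Position 6 ')': depth becomes 1
  Position 7 ')': depth becomes 0
  Position 8 '(': depth becomes 1
  Position 9 ')': depth becomes 0
  Position 10 '(': depth becomes 1
  Position 11 ')': depth becomes 0
  Position 12 '(': depth becomes 1
  Position 13 ')': depth becomes 0
  Position 14 '(': depth becomes 1
  Position 15 '(': depth becomes 2
  Position 16 '(': depth becomes 3
  Position 17 '(': depth becomes 4
  Position 18 '(': depth becomes 5
  Position 19 '(': depth becomes 6
  Position 20 ')': depth becomes 5
  Position 21 ')': depth becomes 4
  Position 22 ')': depth becomes 3
  Position 23 ')': depth becomes 2
  Position 24 ')': depth becomes 1
  Position 25 ')': depth becomes 0
Maximum depth reached: 6

6


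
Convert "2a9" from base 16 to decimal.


Input: "2a9" in base 16
Positional expansion:
  Digit '2' (value 2) x 16^2 = 512
  Digit 'a' (value 10) x 16^1 = 160
  Digit '9' (value 9) x 16^0 = 9
Sum = 681

681


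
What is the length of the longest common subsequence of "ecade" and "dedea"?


LCS of "ecade" and "dedea"
DP table:
           d    e    d    e    a
      0    0    0    0    0    0
  e   0    0    1    1    1    1
  c   0    0    1    1    1    1
  a   0    0    1    1    1    2
  d   0    1    1    2    2    2
  e   0    1    2    2    3    3
LCS length = dp[5][5] = 3

3


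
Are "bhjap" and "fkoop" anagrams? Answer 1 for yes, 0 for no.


Strings: "bhjap", "fkoop"
Sorted first:  abhjp
Sorted second: fkoop
Differ at position 0: 'a' vs 'f' => not anagrams

0


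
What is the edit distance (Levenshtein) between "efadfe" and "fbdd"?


Computing edit distance: "efadfe" -> "fbdd"
DP table:
           f    b    d    d
      0    1    2    3    4
  e   1    1    2    3    4
  f   2    1    2    3    4
  a   3    2    2    3    4
  d   4    3    3    2    3
  f   5    4    4    3    3
  e   6    5    5    4    4
Edit distance = dp[6][4] = 4

4


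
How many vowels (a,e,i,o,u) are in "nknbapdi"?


Input: nknbapdi
Checking each character:
  'n' at position 0: consonant
  'k' at position 1: consonant
  'n' at position 2: consonant
  'b' at position 3: consonant
  'a' at position 4: vowel (running total: 1)
  'p' at position 5: consonant
  'd' at position 6: consonant
  'i' at position 7: vowel (running total: 2)
Total vowels: 2

2


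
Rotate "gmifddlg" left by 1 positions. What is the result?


Input: "gmifddlg", rotate left by 1
First 1 characters: "g"
Remaining characters: "mifddlg"
Concatenate remaining + first: "mifddlg" + "g" = "mifddlgg"

mifddlgg


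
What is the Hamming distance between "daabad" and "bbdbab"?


Comparing "daabad" and "bbdbab" position by position:
  Position 0: 'd' vs 'b' => differ
  Position 1: 'a' vs 'b' => differ
  Position 2: 'a' vs 'd' => differ
  Position 3: 'b' vs 'b' => same
  Position 4: 'a' vs 'a' => same
  Position 5: 'd' vs 'b' => differ
Total differences (Hamming distance): 4

4


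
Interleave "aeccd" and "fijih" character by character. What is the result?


Interleaving "aeccd" and "fijih":
  Position 0: 'a' from first, 'f' from second => "af"
  Position 1: 'e' from first, 'i' from second => "ei"
  Position 2: 'c' from first, 'j' from second => "cj"
  Position 3: 'c' from first, 'i' from second => "ci"
  Position 4: 'd' from first, 'h' from second => "dh"
Result: afeicjcidh

afeicjcidh


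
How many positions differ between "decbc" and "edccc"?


Comparing "decbc" and "edccc" position by position:
  Position 0: 'd' vs 'e' => DIFFER
  Position 1: 'e' vs 'd' => DIFFER
  Position 2: 'c' vs 'c' => same
  Position 3: 'b' vs 'c' => DIFFER
  Position 4: 'c' vs 'c' => same
Positions that differ: 3

3


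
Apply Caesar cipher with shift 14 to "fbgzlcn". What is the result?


Caesar cipher: shift "fbgzlcn" by 14
  'f' (pos 5) + 14 = pos 19 = 't'
  'b' (pos 1) + 14 = pos 15 = 'p'
  'g' (pos 6) + 14 = pos 20 = 'u'
  'z' (pos 25) + 14 = pos 13 = 'n'
  'l' (pos 11) + 14 = pos 25 = 'z'
  'c' (pos 2) + 14 = pos 16 = 'q'
  'n' (pos 13) + 14 = pos 1 = 'b'
Result: tpunzqb

tpunzqb


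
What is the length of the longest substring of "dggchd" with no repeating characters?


Input: "dggchd"
Sliding window (track last position of each char):
  Position 0 ('d'): window [0,0] length 1 -- new best
  Position 1 ('g'): window [0,1] length 2 -- new best
  Position 2 ('g'): repeat (last at 1), move window start to 2
  Position 2 ('g'): window [2,2] length 1
  Position 3 ('c'): window [2,3] length 2
  Position 4 ('h'): window [2,4] length 3 -- new best
  Position 5 ('d'): window [2,5] length 4 -- new best
Longest substring with no repeats: "gchd" with length 4

4


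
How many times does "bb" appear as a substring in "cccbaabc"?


Searching for "bb" in "cccbaabc"
Scanning each position:
  Position 0: "cc" => no
  Position 1: "cc" => no
  Position 2: "cb" => no
  Position 3: "ba" => no
  Position 4: "aa" => no
  Position 5: "ab" => no
  Position 6: "bc" => no
Total occurrences: 0

0


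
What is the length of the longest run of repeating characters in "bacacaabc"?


Input: "bacacaabc"
Scanning for longest run:
  Position 1 ('a'): new char, reset run to 1
  Position 2 ('c'): new char, reset run to 1
  Position 3 ('a'): new char, reset run to 1
  Position 4 ('c'): new char, reset run to 1
  Position 5 ('a'): new char, reset run to 1
  Position 6 ('a'): continues run of 'a', length=2
  Position 7 ('b'): new char, reset run to 1
  Position 8 ('c'): new char, reset run to 1
Longest run: 'a' with length 2

2


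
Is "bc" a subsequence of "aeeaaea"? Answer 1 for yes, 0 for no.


Check if "bc" is a subsequence of "aeeaaea"
Greedy scan:
  Position 0 ('a'): no match needed
  Position 1 ('e'): no match needed
  Position 2 ('e'): no match needed
  Position 3 ('a'): no match needed
  Position 4 ('a'): no match needed
  Position 5 ('e'): no match needed
  Position 6 ('a'): no match needed
Only matched 0/2 characters => not a subsequence

0


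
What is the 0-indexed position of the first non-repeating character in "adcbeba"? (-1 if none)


Input: adcbeba
Character frequencies:
  'a': 2
  'b': 2
  'c': 1
  'd': 1
  'e': 1
Scanning left to right for freq == 1:
  Position 0 ('a'): freq=2, skip
  Position 1 ('d'): unique! => answer = 1

1


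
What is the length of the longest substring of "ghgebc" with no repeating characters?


Input: "ghgebc"
Sliding window (track last position of each char):
  Position 0 ('g'): window [0,0] length 1 -- new best
  Position 1 ('h'): window [0,1] length 2 -- new best
  Position 2 ('g'): repeat (last at 0), move window start to 1
  Position 2 ('g'): window [1,2] length 2
  Position 3 ('e'): window [1,3] length 3 -- new best
  Position 4 ('b'): window [1,4] length 4 -- new best
  Position 5 ('c'): window [1,5] length 5 -- new best
Longest substring with no repeats: "hgebc" with length 5

5


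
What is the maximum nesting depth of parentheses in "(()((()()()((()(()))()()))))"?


Input: "(()((()()()((()(()))()()))))"
Tracking depth:
  Position 0 '(': depth becomes 1
  Position 1 '(': depth becomes 2
  Position 2 ')': depth becomes 1
  Position 3 '(': depth becomes 2
  Position 4 '(': depth becomes 3
  Position 5 '(': depth becomes 4
  Position 6 ')': depth becomes 3
  Position 7 '(': depth becomes 4
  Position 8 ')': depth becomes 3
  Position 9 '(': depth becomes 4
  Position 10 ')': depth becomes 3
  Position 11 '(': depth becomes 4
  Position 12 '(': depth becomes 5
  Position 13 '(': depth becomes 6
  Position 14 ')': depth becomes 5
  Position 15 '(': depth becomes 6
  Position 16 '(': depth becomes 7
  Position 17 ')': depth becomes 6
  Position 18 ')': depth becomes 5
  Position 19 ')': depth becomes 4
  Position 20 '(': depth becomes 5
  Position 21 ')': depth becomes 4
  Position 22 '(': depth becomes 5
  Position 23 ')': depth becomes 4
  Position 24 ')': depth becomes 3
  Position 25 ')': depth becomes 2
  Position 26 ')': depth becomes 1
  Position 27 ')': depth becomes 0
Maximum depth reached: 7

7


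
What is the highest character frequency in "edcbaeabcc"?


Input: edcbaeabcc
Character counts:
  'a': 2
  'b': 2
  'c': 3
  'd': 1
  'e': 2
Maximum frequency: 3

3


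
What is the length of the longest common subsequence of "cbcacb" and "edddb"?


LCS of "cbcacb" and "edddb"
DP table:
           e    d    d    d    b
      0    0    0    0    0    0
  c   0    0    0    0    0    0
  b   0    0    0    0    0    1
  c   0    0    0    0    0    1
  a   0    0    0    0    0    1
  c   0    0    0    0    0    1
  b   0    0    0    0    0    1
LCS length = dp[6][5] = 1

1
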